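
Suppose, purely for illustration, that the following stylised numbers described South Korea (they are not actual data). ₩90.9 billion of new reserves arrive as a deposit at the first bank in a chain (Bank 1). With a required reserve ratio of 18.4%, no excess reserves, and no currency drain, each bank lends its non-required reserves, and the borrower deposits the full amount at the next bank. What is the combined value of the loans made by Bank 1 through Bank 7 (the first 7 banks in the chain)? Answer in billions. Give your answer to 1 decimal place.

Bank i lends (1 − rr)^i of the original deposit: Bank 1 lends 90.9·0.8160 = 74.1744, Bank 2 lends 90.9·0.8160² ≈ 60.5263, and so on.
Summing a geometric series: total = 90.9·[0.8160·(1 − 0.8160^7) / (1 − 0.8160)] ≈ 306.0110 billion.

₩306.0 billion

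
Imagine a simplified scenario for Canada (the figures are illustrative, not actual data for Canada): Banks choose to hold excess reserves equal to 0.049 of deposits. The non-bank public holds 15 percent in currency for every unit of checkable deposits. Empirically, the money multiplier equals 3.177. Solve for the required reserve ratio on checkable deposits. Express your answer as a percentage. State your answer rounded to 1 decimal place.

Using m = 3.177. Since m = (1 + c)/(c + rr + e), the denominator satisfies c + rr + e = (1 + c)/m = (1 + 0.15) / 3.177 ≈ 0.361977.
With c = 0.15 and e = 0.049, the required reserve ratio on checkable deposits is 0.361977 − 0.15 − 0.049 = 0.162977.

16.3%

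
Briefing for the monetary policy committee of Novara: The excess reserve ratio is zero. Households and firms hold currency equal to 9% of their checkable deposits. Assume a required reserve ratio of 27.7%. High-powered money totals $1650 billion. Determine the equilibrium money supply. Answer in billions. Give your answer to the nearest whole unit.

The money multiplier is m = (1 + c) / (rr + c) = (1 + 0.09) / (0.277 + 0.09) ≈ 2.97003.
So M = m × MB = 2.97003 × 1650 = 4900.5495 billion.

$4901 billion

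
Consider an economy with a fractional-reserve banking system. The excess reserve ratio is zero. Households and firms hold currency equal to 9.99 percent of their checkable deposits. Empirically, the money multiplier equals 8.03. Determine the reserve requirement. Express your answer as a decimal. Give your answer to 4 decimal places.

0.0371

Using m = 8.03. Since m = (1 + c)/(c + rr + e), the denominator satisfies c + rr + e = (1 + c)/m = (1 + 0.0999) / 8.03 ≈ 0.136974.
With c = 0.0999 and e = 0, the reserve requirement is 0.136974 − 0.0999 − 0 = 0.037074.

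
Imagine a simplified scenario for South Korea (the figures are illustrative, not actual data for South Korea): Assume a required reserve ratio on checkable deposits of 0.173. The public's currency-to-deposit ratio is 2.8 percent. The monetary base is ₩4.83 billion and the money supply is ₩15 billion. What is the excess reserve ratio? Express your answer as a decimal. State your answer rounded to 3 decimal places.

0.130

Using m = M/MB = 15/4.83 ≈ 3.105590. Since m = (1 + c)/(c + rr + e), the denominator satisfies c + rr + e = (1 + c)/m = (1 + 0.028) / 3.105590 ≈ 0.331016.
With c = 0.028 and rr = 0.173, the excess reserve ratio is 0.331016 − 0.028 − 0.173 = 0.130016.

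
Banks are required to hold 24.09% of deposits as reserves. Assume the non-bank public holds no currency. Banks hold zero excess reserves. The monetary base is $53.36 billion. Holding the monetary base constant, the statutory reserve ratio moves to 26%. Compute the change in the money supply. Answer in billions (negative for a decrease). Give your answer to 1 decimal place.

-16.3 billion

Initially m₁ = 1 / (0.2409) ≈ 4.1511, so M₁ = 4.1511 × 53.36 ≈ 221.5027 billion.
After the change m₂ = 1 / (0.26) ≈ 3.8462, so M₂ = 3.8462 × 53.36 ≈ 205.2332 billion.
ΔM = M₂ − M₁ = 205.2332 − 221.5027 = -16.2695 billion.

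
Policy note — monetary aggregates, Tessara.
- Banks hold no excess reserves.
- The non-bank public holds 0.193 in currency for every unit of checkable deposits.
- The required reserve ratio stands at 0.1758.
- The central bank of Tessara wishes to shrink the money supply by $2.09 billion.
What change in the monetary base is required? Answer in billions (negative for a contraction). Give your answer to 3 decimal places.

The money multiplier is m = (1 + c) / (rr + c) = (1 + 0.193) / (0.1758 + 0.193) ≈ 3.23482.
ΔMB = ΔM / m = (−2.09) / 3.23482 ≈ -0.6461 billion.

-0.646 billion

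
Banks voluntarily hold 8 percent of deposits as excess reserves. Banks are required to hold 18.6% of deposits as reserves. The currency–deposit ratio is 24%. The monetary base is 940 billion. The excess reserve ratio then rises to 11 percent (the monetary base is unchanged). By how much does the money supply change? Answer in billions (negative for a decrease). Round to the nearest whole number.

-129 billion

Initially m₁ = (1 + 0.24) / (0.186 + 0.08 + 0.24) ≈ 2.4506, so M₁ = 2.4506 × 940 = 2303.564 billion.
After the change m₂ = (1 + 0.24) / (0.186 + 0.11 + 0.24) ≈ 2.3134, so M₂ = 2.3134 × 940 = 2174.596 billion.
ΔM = M₂ − M₁ = 2174.596 − 2303.564 = -128.968 billion.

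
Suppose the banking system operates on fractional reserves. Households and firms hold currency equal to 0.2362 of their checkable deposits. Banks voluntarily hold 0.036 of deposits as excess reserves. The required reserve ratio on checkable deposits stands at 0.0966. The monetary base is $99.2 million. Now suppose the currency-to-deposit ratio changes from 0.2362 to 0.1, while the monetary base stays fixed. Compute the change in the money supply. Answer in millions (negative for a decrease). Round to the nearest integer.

Initially m₁ = (1 + 0.2362) / (0.0966 + 0.036 + 0.2362) ≈ 3.3520, so M₁ = 3.3520 × 99.2 = 332.5184 million.
After the change m₂ = (1 + 0.1) / (0.0966 + 0.036 + 0.1) ≈ 4.7291, so M₂ = 4.7291 × 99.2 ≈ 469.1267 million.
ΔM = M₂ − M₁ = 469.1267 − 332.5184 = 136.6083 million.

$137 million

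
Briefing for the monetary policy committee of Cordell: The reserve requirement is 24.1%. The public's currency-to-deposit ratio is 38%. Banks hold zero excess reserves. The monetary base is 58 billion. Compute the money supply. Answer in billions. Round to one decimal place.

128.9 billion

The money multiplier is m = (1 + c) / (rr + c) = (1 + 0.38) / (0.241 + 0.38) ≈ 2.2222.
So M = m × MB = 2.2222 × 58 = 128.8876 billion.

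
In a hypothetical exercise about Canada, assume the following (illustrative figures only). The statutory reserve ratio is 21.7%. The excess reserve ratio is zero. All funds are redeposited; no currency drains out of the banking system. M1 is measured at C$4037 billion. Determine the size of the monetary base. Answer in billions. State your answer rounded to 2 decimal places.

With no currency drain and no excess reserves, the money multiplier is m = 1/rr = 1/0.217 ≈ 4.6082949.
The monetary base is MB = M / m = 4037 / 4.6082949 ≈ 876.029 billion.

C$876.03 billion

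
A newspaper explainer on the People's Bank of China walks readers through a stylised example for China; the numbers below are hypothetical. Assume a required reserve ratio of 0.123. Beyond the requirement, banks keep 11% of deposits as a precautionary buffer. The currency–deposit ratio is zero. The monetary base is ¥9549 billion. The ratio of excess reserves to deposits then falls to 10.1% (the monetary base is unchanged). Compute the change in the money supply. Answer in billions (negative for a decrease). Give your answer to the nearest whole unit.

¥1647 billion

Initially m₁ = 1 / (0.123 + 0.11) ≈ 4.29185, so M₁ = 4.29185 × 9549 ≈ 40982.8757 billion.
After the change m₂ = 1 / (0.123 + 0.101) ≈ 4.46429, so M₂ = 4.46429 × 9549 ≈ 42629.5052 billion.
ΔM = M₂ − M₁ = 42629.5052 − 40982.8757 = 1646.6295 billion.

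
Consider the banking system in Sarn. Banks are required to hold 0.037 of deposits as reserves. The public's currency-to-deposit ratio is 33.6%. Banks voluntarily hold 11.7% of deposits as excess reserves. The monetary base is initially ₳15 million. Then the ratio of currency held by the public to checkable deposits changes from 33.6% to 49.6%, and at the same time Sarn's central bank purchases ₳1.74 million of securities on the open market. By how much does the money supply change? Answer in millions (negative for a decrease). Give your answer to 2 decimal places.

-2.37 million

Before: m₁ = (1 + 0.336) / (0.037 + 0.117 + 0.336) ≈ 2.72653, MB₁ = 15, so M₁ = 2.72653 × 15 ≈ 40.898 million.
After: m₂ = (1 + 0.496) / (0.037 + 0.117 + 0.496) ≈ 2.30154, MB₂ = 15 + 1.74 = 16.74, so M₂ = 2.30154 × 16.74 ≈ 38.5278 million.
ΔM = M₂ − M₁ = 38.5278 − 40.898 = -2.3702 million.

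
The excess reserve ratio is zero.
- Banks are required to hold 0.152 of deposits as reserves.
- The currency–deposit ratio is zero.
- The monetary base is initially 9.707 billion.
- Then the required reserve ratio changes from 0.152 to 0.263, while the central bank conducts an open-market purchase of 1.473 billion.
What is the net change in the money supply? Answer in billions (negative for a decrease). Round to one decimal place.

Before: m₁ = 1 / (0.152) ≈ 6.5789, MB₁ = 9.707, so M₁ = 6.5789 × 9.707 ≈ 63.8614 billion.
After: m₂ = 1 / (0.263) ≈ 3.8023, MB₂ = 9.707 + 1.473 = 11.18, so M₂ = 3.8023 × 11.18 ≈ 42.5097 billion.
ΔM = M₂ − M₁ = 42.5097 − 63.8614 = -21.3517 billion.

-21.4 billion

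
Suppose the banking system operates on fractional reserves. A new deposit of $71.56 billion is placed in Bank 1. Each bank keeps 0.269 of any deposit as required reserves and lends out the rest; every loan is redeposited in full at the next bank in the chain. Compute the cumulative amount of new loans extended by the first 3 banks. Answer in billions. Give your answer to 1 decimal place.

Bank i lends (1 − rr)^i of the original deposit: Bank 1 lends 71.56·0.7310 ≈ 52.3104, Bank 2 lends 71.56·0.7310² ≈ 38.2389, and so on.
Summing a geometric series: total = 71.56·[0.7310·(1 − 0.7310^3) / (1 − 0.7310)] ≈ 118.5018 billion.

$118.5 billion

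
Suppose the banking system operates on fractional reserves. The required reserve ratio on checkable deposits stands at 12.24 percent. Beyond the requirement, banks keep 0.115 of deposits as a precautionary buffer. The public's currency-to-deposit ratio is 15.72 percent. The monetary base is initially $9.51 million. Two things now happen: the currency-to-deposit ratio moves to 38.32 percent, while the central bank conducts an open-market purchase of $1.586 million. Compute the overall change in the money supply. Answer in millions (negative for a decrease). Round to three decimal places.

-3.158 million

Before: m₁ = (1 + 0.1572) / (0.1224 + 0.115 + 0.1572) ≈ 2.932590, MB₁ = 9.51, so M₁ = 2.932590 × 9.51 ≈ 27.8889 million.
After: m₂ = (1 + 0.3832) / (0.1224 + 0.115 + 0.3832) ≈ 2.228811, MB₂ = 9.51 + 1.586 = 11.096, so M₂ = 2.228811 × 11.096 ≈ 24.7309 million.
ΔM = M₂ − M₁ = 24.7309 − 27.8889 = -3.158 million.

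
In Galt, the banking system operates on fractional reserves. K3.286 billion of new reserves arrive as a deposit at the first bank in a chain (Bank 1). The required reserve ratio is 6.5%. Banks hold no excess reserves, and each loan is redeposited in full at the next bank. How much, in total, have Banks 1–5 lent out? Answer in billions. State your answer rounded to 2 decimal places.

K13.49 billion

Bank i lends (1 − rr)^i of the original deposit: Bank 1 lends 3.286·0.9350 ≈ 3.0724, Bank 2 lends 3.286·0.9350² ≈ 2.8727, and so on.
Summing a geometric series: total = 3.286·[0.9350·(1 − 0.9350^5) / (1 − 0.9350)] ≈ 13.4906 billion.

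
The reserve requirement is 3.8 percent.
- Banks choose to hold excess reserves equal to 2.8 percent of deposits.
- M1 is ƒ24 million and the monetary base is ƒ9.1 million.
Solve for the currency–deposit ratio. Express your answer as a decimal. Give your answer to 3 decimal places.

0.504

Using m = M/MB = 24/9.1 ≈ 2.637363. From m = (1 + c)/(c + rr + e), rearranging gives 1 + c = m·(c + rr + e), so c·(1 − m) = m·(rr + e) − 1.
Hence c = [m·(rr + e) − 1]/(1 − m) = [2.637363 × (0.038 + 0.028) − 1] / (1 − 2.637363) ≈ 0.504429.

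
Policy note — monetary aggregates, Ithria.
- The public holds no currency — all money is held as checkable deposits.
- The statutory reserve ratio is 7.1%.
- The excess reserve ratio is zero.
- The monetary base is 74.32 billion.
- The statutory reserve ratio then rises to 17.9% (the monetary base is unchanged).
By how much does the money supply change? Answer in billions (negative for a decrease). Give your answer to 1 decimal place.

-631.6 billion

Initially m₁ = 1 / (0.071) ≈ 14.0845, so M₁ = 14.0845 × 74.32 ≈ 1046.76 billion.
After the change m₂ = 1 / (0.179) ≈ 5.5866, so M₂ = 5.5866 × 74.32 ≈ 415.1961 billion.
ΔM = M₂ − M₁ = 415.1961 − 1046.76 = -631.5639 billion.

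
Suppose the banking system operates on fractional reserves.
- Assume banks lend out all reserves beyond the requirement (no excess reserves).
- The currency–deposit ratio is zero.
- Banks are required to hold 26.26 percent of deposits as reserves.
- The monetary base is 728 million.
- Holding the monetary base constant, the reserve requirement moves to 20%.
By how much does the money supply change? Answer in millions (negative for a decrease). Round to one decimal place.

Initially m₁ = 1 / (0.2626) ≈ 3.80807, so M₁ = 3.80807 × 728 ≈ 2772.275 million.
After the change m₂ = 1 / (0.2) = 5, so M₂ = 5 × 728 = 3640 million.
ΔM = M₂ − M₁ = 3640 − 2772.275 = 867.725 million.

867.7 million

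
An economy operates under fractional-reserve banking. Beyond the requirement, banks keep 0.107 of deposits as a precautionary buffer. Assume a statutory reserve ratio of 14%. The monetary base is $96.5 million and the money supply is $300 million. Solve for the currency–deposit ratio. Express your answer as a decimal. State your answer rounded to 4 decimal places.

0.1101

Using m = M/MB = 300/96.5 ≈ 3.108808. From m = (1 + c)/(c + rr + e), rearranging gives 1 + c = m·(c + rr + e), so c·(1 − m) = m·(rr + e) − 1.
Hence c = [m·(rr + e) − 1]/(1 − m) = [3.108808 × (0.14 + 0.107) − 1] / (1 − 3.108808) ≈ 0.110074.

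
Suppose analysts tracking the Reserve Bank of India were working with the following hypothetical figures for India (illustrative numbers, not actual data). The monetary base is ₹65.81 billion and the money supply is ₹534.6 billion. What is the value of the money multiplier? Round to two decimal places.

8.12

The money multiplier is m = M / MB = 534.6 / 65.81 ≈ 8.12339.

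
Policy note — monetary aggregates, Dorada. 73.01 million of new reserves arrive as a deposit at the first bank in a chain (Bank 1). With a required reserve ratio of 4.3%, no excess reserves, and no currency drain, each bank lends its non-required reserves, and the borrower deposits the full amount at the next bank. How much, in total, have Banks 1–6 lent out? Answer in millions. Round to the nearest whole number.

Bank i lends (1 − rr)^i of the original deposit: Bank 1 lends 73.01·0.9570 ≈ 69.8706, Bank 2 lends 73.01·0.9570² ≈ 66.8661, and so on.
Summing a geometric series: total = 73.01·[0.9570·(1 − 0.9570^6) / (1 − 0.9570)] ≈ 376.6588 million.

377 million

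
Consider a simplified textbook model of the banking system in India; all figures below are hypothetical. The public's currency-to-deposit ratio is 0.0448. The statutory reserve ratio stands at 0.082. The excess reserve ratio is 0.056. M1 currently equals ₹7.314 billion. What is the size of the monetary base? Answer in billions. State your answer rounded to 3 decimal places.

₹1.280 billion

The money multiplier is m = (1 + c) / (rr + e + c) = (1 + 0.0448) / (0.082 + 0.056 + 0.0448) ≈ 5.71554.
MB = M / m = 7.314 / 5.71554 ≈ 1.2797 billion.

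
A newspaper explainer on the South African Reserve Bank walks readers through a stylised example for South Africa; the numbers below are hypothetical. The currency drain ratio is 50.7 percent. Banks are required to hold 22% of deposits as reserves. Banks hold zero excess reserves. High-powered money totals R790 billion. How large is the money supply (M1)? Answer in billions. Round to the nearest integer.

R1638 billion

The money multiplier is m = (1 + c) / (rr + c) = (1 + 0.507) / (0.22 + 0.507) ≈ 2.0729.
So M = m × MB = 2.0729 × 790 = 1637.591 billion.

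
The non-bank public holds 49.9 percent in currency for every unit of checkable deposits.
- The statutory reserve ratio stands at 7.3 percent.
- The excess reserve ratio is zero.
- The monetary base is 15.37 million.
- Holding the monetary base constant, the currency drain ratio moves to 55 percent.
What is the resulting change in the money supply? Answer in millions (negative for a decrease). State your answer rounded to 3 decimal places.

Initially m₁ = (1 + 0.499) / (0.073 + 0.499) ≈ 2.620629, so M₁ = 2.620629 × 15.37 ≈ 40.2791 million.
After the change m₂ = (1 + 0.55) / (0.073 + 0.55) ≈ 2.487961, so M₂ = 2.487961 × 15.37 ≈ 38.24 million.
ΔM = M₂ − M₁ = 38.24 − 40.2791 = -2.0391 million.

-2.039 million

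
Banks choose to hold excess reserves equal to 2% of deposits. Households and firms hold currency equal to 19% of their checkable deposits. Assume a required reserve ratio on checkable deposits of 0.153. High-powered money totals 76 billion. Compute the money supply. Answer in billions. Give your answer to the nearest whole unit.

The money multiplier is m = (1 + c) / (rr + e + c) = (1 + 0.19) / (0.153 + 0.02 + 0.19) ≈ 3.2782.
So M = m × MB = 3.2782 × 76 = 249.1432 billion.

249 billion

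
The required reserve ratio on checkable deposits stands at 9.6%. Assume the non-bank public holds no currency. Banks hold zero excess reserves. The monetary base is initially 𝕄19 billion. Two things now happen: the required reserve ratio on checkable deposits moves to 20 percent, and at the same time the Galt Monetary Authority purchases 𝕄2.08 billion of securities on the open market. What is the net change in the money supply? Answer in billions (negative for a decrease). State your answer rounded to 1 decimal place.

-92.5 billion

Before: m₁ = 1 / (0.096) ≈ 10.4167, MB₁ = 19, so M₁ = 10.4167 × 19 = 197.9173 billion.
After: m₂ = 1 / (0.2) = 5, MB₂ = 19 + 2.08 = 21.08, so M₂ = 5 × 21.08 = 105.4 billion.
ΔM = M₂ − M₁ = 105.4 − 197.9173 = -92.5173 billion.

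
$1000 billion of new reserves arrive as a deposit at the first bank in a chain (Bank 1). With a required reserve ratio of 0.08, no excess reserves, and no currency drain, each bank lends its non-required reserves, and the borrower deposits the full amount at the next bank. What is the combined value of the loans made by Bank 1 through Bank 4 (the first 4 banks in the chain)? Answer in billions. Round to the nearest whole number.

Bank i lends (1 − rr)^i of the original deposit: Bank 1 lends 1000·0.9200 = 920.0000, Bank 2 lends 1000·0.9200² = 846.4000, and so on.
Summing a geometric series: total = 1000·[0.9200·(1 − 0.9200^4) / (1 − 0.9200)] ≈ 3261.4810 billion.

$3261 billion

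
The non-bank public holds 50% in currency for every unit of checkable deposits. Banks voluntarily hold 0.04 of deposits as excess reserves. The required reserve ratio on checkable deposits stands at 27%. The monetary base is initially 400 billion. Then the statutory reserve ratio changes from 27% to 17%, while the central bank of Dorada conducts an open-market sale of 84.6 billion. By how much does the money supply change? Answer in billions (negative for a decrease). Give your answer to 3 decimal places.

-74.403 billion

Before: m₁ = (1 + 0.5) / (0.27 + 0.04 + 0.5) ≈ 1.8518519, MB₁ = 400, so M₁ = 1.8518519 × 400 ≈ 740.7408 billion.
After: m₂ = (1 + 0.5) / (0.17 + 0.04 + 0.5) ≈ 2.1126761, MB₂ = 400 − 84.6 = 315.4, so M₂ = 2.1126761 × 315.4 ≈ 666.338 billion.
ΔM = M₂ − M₁ = 666.338 − 740.7408 = -74.4028 billion.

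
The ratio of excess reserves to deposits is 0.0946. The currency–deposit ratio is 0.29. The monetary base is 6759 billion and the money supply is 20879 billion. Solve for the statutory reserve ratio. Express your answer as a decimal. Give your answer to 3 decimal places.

Using m = M/MB = 20879/6759 ≈ 3.089066. Since m = (1 + c)/(c + rr + e), the denominator satisfies c + rr + e = (1 + c)/m = (1 + 0.29) / 3.089066 ≈ 0.417602.
With c = 0.29 and e = 0.0946, the statutory reserve ratio is 0.417602 − 0.29 − 0.0946 = 0.033002.

0.033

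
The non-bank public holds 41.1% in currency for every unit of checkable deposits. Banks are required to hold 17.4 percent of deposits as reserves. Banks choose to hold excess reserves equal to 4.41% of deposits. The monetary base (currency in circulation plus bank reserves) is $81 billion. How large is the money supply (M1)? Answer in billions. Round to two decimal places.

$181.67 billion

The money multiplier is m = (1 + c) / (rr + e + c) = (1 + 0.411) / (0.174 + 0.0441 + 0.411) ≈ 2.24289.
So M = m × MB = 2.24289 × 81 ≈ 181.6741 billion.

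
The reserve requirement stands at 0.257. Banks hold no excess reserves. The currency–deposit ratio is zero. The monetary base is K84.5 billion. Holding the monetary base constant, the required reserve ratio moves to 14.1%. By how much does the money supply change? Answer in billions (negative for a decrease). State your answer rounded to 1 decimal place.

Initially m₁ = 1 / (0.257) ≈ 3.8911, so M₁ = 3.8911 × 84.5 ≈ 328.7979 billion.
After the change m₂ = 1 / (0.141) ≈ 7.0922, so M₂ = 7.0922 × 84.5 = 599.2909 billion.
ΔM = M₂ − M₁ = 599.2909 − 328.7979 = 270.493 billion.

K270.5 billion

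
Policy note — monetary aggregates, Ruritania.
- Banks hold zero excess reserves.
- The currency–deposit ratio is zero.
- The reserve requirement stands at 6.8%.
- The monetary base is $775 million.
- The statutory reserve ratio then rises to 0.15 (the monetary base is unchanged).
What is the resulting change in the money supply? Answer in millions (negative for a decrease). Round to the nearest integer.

-6230 million

Initially m₁ = 1 / (0.068) ≈ 14.7059, so M₁ = 14.7059 × 775 = 11397.0725 million.
After the change m₂ = 1 / (0.15) ≈ 6.6667, so M₂ = 6.6667 × 775 = 5166.6925 million.
ΔM = M₂ − M₁ = 5166.6925 − 11397.0725 = -6230.38 million.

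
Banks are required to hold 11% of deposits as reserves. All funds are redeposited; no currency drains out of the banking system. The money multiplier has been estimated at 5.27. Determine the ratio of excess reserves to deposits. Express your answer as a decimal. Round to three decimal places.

0.080

Using m = 5.27. Since m = (1 + c)/(c + rr + e), the denominator satisfies c + rr + e = (1 + c)/m = (1 + 0) / 5.27 ≈ 0.189753.
With c = 0 and rr = 0.11, the ratio of excess reserves to deposits is 0.189753 − 0 − 0.11 = 0.079753.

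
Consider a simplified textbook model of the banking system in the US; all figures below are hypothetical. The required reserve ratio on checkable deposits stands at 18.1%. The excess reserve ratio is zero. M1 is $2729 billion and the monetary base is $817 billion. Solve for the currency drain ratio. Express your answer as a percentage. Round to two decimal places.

Using m = M/MB = 2729/817 ≈ 3.340269. From m = (1 + c)/(c + rr + e), rearranging gives 1 + c = m·(c + rr + e), so c·(1 − m) = m·(rr + e) − 1.
Hence c = [m·(rr + e) − 1]/(1 − m) = [3.340269 × (0.181 + 0) − 1] / (1 − 3.340269) ≈ 0.168960.

16.90%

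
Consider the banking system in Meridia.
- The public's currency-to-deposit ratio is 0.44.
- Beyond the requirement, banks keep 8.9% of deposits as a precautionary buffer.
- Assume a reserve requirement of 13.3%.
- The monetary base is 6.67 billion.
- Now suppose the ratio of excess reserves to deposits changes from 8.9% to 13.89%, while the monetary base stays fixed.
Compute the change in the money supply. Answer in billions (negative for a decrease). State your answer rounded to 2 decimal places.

Initially m₁ = (1 + 0.44) / (0.133 + 0.089 + 0.44) ≈ 2.1752, so M₁ = 2.1752 × 6.67 ≈ 14.5086 billion.
After the change m₂ = (1 + 0.44) / (0.133 + 0.1389 + 0.44) ≈ 2.0228, so M₂ = 2.0228 × 6.67 ≈ 13.4921 billion.
ΔM = M₂ − M₁ = 13.4921 − 14.5086 = -1.0165 billion.

-1.02 billion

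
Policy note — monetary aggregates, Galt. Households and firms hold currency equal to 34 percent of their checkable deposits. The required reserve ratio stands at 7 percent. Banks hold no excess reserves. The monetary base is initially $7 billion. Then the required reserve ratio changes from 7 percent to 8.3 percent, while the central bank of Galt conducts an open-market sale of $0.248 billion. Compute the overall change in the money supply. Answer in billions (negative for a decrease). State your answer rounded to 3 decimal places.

-1.489 billion

Before: m₁ = (1 + 0.34) / (0.07 + 0.34) ≈ 3.26829, MB₁ = 7, so M₁ = 3.26829 × 7 ≈ 22.878 billion.
After: m₂ = (1 + 0.34) / (0.083 + 0.34) ≈ 3.16785, MB₂ = 7 − 0.248 = 6.752, so M₂ = 3.16785 × 6.752 ≈ 21.3893 billion.
ΔM = M₂ − M₁ = 21.3893 − 22.878 = -1.4887 billion.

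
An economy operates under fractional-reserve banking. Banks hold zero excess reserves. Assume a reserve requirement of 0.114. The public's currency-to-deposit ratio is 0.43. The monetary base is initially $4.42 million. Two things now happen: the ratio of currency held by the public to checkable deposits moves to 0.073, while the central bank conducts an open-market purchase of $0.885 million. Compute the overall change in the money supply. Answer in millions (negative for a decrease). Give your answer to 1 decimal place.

$18.8 million

Before: m₁ = (1 + 0.43) / (0.114 + 0.43) ≈ 2.6287, MB₁ = 4.42, so M₁ = 2.6287 × 4.42 ≈ 11.6189 million.
After: m₂ = (1 + 0.073) / (0.114 + 0.073) ≈ 5.7380, MB₂ = 4.42 + 0.885 = 5.305, so M₂ = 5.7380 × 5.305 ≈ 30.4401 million.
ΔM = M₂ − M₁ = 30.4401 − 11.6189 = 18.8212 million.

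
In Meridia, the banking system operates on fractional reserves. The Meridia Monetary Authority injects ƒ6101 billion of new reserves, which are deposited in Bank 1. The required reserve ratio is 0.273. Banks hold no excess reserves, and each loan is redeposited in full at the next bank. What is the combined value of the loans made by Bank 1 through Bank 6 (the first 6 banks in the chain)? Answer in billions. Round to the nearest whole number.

Bank i lends (1 − rr)^i of the original deposit: Bank 1 lends 6101·0.7270 = 4435.4270, Bank 2 lends 6101·0.7270² ≈ 3224.5554, and so on.
Summing a geometric series: total = 6101·[0.7270·(1 − 0.7270^6) / (1 − 0.7270)] ≈ 13848.2670 billion.

ƒ13848 billion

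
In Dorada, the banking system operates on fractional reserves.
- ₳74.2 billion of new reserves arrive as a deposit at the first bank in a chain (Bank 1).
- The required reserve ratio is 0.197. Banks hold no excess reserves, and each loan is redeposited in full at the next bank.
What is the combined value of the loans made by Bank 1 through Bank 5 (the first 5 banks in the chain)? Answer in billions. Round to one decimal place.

Bank i lends (1 − rr)^i of the original deposit: Bank 1 lends 74.2·0.8030 = 59.5826, Bank 2 lends 74.2·0.8030² ≈ 47.8448, and so on.
Summing a geometric series: total = 74.2·[0.8030·(1 − 0.8030^5) / (1 − 0.8030)] ≈ 201.4708 billion.

₳201.5 billion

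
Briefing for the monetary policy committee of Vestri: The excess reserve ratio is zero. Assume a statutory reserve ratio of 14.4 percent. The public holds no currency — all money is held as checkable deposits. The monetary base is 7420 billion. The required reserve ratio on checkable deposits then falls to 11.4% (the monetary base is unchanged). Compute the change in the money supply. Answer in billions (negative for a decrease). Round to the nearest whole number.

13560 billion

Initially m₁ = 1 / (0.144) ≈ 6.94444, so M₁ = 6.94444 × 7420 = 51527.7448 billion.
After the change m₂ = 1 / (0.114) ≈ 8.77193, so M₂ = 8.77193 × 7420 = 65087.7206 billion.
ΔM = M₂ − M₁ = 65087.7206 − 51527.7448 = 13559.9758 billion.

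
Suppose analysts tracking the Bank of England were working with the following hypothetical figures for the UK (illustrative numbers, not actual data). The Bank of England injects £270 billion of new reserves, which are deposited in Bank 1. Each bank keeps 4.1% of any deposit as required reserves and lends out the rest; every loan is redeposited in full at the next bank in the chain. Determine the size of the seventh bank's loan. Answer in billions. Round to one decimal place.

£201.4 billion

Each bank lends a fraction (1 − rr) = 0.9590 of the deposit it receives, so Bank 7 receives 270·0.9590^6 and lends 270·0.9590^7 ≈ 201.4160 billion.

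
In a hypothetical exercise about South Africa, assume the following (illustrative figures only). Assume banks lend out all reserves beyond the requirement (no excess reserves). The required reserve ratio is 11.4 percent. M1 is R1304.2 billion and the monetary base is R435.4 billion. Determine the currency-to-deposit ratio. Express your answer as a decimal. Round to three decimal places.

Using m = M/MB = 1304.2/435.4 ≈ 2.995407. From m = (1 + c)/(c + rr + e), rearranging gives 1 + c = m·(c + rr + e), so c·(1 − m) = m·(rr + e) − 1.
Hence c = [m·(rr + e) − 1]/(1 − m) = [2.995407 × (0.114 + 0) − 1] / (1 − 2.995407) ≈ 0.330020.

0.330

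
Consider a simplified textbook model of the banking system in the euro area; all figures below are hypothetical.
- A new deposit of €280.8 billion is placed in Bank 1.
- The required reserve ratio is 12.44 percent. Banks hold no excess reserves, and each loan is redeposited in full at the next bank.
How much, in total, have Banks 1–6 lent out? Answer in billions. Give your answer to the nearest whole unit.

Bank i lends (1 − rr)^i of the original deposit: Bank 1 lends 280.8·0.8756 ≈ 245.8685, Bank 2 lends 280.8·0.8756² ≈ 215.2824, and so on.
Summing a geometric series: total = 280.8·[0.8756·(1 − 0.8756^6) / (1 − 0.8756)] ≈ 1085.7644 billion.

€1086 billion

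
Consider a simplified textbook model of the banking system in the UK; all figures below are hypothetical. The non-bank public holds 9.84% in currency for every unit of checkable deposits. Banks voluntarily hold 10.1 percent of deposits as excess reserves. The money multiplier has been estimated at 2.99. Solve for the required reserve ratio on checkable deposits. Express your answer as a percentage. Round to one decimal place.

Using m = 2.99. Since m = (1 + c)/(c + rr + e), the denominator satisfies c + rr + e = (1 + c)/m = (1 + 0.0984) / 2.99 ≈ 0.367358.
With c = 0.0984 and e = 0.101, the required reserve ratio on checkable deposits is 0.367358 − 0.0984 − 0.101 = 0.167958.

16.8%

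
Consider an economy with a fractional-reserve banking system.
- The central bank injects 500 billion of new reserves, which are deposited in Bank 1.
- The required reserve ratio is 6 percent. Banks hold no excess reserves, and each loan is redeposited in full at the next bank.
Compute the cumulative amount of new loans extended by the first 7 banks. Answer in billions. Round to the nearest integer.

2754 billion

Bank i lends (1 − rr)^i of the original deposit: Bank 1 lends 500·0.9400 = 470.0000, Bank 2 lends 500·0.9400² = 441.8000, and so on.
Summing a geometric series: total = 500·[0.9400·(1 − 0.9400^7) / (1 − 0.9400)] ≈ 2753.5922 billion.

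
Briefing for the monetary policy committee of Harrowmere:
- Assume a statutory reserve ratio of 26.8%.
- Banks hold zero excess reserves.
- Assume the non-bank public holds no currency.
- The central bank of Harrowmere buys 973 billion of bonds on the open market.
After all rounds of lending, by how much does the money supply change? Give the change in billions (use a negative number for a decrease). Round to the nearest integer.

The simple money multiplier is m = 1/rr = 1/0.268 ≈ 3.7313.
An open-market purchase increases the monetary base by 973 billion, so ΔM = m × ΔMB = 3.7313 × 973 = 3630.5549 billion.

3631 billion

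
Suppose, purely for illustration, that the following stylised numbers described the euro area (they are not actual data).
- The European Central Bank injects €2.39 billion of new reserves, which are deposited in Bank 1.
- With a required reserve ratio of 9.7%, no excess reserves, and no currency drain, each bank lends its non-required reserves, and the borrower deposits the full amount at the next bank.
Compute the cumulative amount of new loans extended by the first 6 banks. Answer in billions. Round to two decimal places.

Bank i lends (1 − rr)^i of the original deposit: Bank 1 lends 2.39·0.9030 ≈ 2.1582, Bank 2 lends 2.39·0.9030² ≈ 1.9488, and so on.
Summing a geometric series: total = 2.39·[0.9030·(1 − 0.9030^6) / (1 − 0.9030)] ≈ 10.1866 billion.

€10.19 billion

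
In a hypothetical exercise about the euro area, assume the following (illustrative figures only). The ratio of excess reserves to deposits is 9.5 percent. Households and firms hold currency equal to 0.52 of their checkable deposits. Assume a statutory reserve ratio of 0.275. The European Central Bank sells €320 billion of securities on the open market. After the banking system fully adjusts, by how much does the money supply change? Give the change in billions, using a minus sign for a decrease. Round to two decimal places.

The money multiplier is m = (1 + c) / (rr + e + c) = (1 + 0.52) / (0.275 + 0.095 + 0.52) ≈ 1.707865.
The sale removes 320 billion of base, so ΔM = m × ΔMB = 1.707865 × (−320) = -546.5168 billion.

-546.52 billion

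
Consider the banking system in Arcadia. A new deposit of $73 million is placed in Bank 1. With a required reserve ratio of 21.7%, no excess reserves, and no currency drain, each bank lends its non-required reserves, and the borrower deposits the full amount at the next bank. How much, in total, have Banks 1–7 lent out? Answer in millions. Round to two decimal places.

$215.88 million

Bank i lends (1 − rr)^i of the original deposit: Bank 1 lends 73·0.7830 = 57.1590, Bank 2 lends 73·0.7830² ≈ 44.7555, and so on.
Summing a geometric series: total = 73·[0.7830·(1 − 0.7830^7) / (1 − 0.7830)] ≈ 215.8767 million.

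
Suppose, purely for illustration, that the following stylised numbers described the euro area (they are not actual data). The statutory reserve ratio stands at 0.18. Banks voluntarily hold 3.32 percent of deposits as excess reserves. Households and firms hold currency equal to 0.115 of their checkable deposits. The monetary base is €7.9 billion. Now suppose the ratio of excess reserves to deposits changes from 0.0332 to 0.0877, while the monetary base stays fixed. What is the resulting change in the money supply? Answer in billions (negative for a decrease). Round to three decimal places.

Initially m₁ = (1 + 0.115) / (0.18 + 0.0332 + 0.115) ≈ 3.39732, so M₁ = 3.39732 × 7.9 ≈ 26.8388 billion.
After the change m₂ = (1 + 0.115) / (0.18 + 0.0877 + 0.115) ≈ 2.91351, so M₂ = 2.91351 × 7.9 ≈ 23.0167 billion.
ΔM = M₂ − M₁ = 23.0167 − 26.8388 = -3.8221 billion.

-3.822 billion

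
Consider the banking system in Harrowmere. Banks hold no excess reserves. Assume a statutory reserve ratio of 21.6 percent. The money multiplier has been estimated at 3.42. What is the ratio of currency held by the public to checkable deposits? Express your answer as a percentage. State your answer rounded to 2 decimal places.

Using m = 3.42. From m = (1 + c)/(c + rr + e), rearranging gives 1 + c = m·(c + rr + e), so c·(1 − m) = m·(rr + e) − 1.
Hence c = [m·(rr + e) − 1]/(1 − m) = [3.42 × (0.216 + 0) − 1] / (1 − 3.42) ≈ 0.107967.

10.80%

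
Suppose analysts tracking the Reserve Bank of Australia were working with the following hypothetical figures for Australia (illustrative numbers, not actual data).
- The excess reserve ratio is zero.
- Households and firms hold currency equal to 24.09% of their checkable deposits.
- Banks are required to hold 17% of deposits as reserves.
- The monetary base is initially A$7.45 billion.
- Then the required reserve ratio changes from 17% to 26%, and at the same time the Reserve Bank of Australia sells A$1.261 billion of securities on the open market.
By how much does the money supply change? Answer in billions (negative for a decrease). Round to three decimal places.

-7.166 billion

Before: m₁ = (1 + 0.2409) / (0.17 + 0.2409) ≈ 3.01996, MB₁ = 7.45, so M₁ = 3.01996 × 7.45 ≈ 22.4987 billion.
After: m₂ = (1 + 0.2409) / (0.26 + 0.2409) ≈ 2.47734, MB₂ = 7.45 − 1.261 = 6.189, so M₂ = 2.47734 × 6.189 ≈ 15.3323 billion.
ΔM = M₂ − M₁ = 15.3323 − 22.4987 = -7.1664 billion.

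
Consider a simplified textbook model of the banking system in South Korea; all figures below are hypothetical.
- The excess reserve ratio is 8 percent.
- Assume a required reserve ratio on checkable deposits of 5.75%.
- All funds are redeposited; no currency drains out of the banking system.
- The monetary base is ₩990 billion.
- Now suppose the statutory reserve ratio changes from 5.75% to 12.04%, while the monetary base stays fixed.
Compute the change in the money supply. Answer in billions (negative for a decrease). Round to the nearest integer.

-2260 billion

Initially m₁ = 1 / (0.0575 + 0.08) ≈ 7.2727, so M₁ = 7.2727 × 990 = 7199.973 billion.
After the change m₂ = 1 / (0.1204 + 0.08) ≈ 4.99, so M₂ = 4.99 × 990 = 4940.1 billion.
ΔM = M₂ − M₁ = 4940.1 − 7199.973 = -2259.873 billion.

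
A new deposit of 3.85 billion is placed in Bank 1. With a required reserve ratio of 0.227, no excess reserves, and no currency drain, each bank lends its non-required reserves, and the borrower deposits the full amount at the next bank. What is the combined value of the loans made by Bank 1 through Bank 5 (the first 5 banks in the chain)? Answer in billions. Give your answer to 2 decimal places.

Bank i lends (1 − rr)^i of the original deposit: Bank 1 lends 3.85·0.7730 ≈ 2.9761, Bank 2 lends 3.85·0.7730² ≈ 2.3005, and so on.
Summing a geometric series: total = 3.85·[0.7730·(1 − 0.7730^5) / (1 − 0.7730)] ≈ 9.4920 billion.

9.49 billion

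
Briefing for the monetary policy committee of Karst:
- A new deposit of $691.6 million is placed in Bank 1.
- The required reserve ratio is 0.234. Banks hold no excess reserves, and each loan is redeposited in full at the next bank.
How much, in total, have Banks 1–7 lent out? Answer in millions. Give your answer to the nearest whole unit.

Bank i lends (1 − rr)^i of the original deposit: Bank 1 lends 691.6·0.7660 = 529.7656, Bank 2 lends 691.6·0.7660² ≈ 405.8004, and so on.
Summing a geometric series: total = 691.6·[0.7660·(1 − 0.7660^7) / (1 − 0.7660)] ≈ 1913.6320 million.

$1914 million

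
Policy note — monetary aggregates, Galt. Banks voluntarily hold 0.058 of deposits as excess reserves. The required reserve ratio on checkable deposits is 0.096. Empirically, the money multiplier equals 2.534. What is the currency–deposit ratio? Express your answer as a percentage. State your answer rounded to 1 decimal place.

39.7%

Using m = 2.534. From m = (1 + c)/(c + rr + e), rearranging gives 1 + c = m·(c + rr + e), so c·(1 − m) = m·(rr + e) − 1.
Hence c = [m·(rr + e) − 1]/(1 − m) = [2.534 × (0.096 + 0.058) − 1] / (1 − 2.534) ≈ 0.397499.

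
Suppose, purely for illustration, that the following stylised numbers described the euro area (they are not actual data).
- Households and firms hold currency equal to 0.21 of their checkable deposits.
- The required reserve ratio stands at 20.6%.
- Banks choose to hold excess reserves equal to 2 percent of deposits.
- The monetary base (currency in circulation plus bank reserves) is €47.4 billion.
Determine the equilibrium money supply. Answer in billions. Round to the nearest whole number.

€132 billion

The money multiplier is m = (1 + c) / (rr + e + c) = (1 + 0.21) / (0.206 + 0.02 + 0.21) ≈ 2.7752.
So M = m × MB = 2.7752 × 47.4 ≈ 131.5445 billion.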